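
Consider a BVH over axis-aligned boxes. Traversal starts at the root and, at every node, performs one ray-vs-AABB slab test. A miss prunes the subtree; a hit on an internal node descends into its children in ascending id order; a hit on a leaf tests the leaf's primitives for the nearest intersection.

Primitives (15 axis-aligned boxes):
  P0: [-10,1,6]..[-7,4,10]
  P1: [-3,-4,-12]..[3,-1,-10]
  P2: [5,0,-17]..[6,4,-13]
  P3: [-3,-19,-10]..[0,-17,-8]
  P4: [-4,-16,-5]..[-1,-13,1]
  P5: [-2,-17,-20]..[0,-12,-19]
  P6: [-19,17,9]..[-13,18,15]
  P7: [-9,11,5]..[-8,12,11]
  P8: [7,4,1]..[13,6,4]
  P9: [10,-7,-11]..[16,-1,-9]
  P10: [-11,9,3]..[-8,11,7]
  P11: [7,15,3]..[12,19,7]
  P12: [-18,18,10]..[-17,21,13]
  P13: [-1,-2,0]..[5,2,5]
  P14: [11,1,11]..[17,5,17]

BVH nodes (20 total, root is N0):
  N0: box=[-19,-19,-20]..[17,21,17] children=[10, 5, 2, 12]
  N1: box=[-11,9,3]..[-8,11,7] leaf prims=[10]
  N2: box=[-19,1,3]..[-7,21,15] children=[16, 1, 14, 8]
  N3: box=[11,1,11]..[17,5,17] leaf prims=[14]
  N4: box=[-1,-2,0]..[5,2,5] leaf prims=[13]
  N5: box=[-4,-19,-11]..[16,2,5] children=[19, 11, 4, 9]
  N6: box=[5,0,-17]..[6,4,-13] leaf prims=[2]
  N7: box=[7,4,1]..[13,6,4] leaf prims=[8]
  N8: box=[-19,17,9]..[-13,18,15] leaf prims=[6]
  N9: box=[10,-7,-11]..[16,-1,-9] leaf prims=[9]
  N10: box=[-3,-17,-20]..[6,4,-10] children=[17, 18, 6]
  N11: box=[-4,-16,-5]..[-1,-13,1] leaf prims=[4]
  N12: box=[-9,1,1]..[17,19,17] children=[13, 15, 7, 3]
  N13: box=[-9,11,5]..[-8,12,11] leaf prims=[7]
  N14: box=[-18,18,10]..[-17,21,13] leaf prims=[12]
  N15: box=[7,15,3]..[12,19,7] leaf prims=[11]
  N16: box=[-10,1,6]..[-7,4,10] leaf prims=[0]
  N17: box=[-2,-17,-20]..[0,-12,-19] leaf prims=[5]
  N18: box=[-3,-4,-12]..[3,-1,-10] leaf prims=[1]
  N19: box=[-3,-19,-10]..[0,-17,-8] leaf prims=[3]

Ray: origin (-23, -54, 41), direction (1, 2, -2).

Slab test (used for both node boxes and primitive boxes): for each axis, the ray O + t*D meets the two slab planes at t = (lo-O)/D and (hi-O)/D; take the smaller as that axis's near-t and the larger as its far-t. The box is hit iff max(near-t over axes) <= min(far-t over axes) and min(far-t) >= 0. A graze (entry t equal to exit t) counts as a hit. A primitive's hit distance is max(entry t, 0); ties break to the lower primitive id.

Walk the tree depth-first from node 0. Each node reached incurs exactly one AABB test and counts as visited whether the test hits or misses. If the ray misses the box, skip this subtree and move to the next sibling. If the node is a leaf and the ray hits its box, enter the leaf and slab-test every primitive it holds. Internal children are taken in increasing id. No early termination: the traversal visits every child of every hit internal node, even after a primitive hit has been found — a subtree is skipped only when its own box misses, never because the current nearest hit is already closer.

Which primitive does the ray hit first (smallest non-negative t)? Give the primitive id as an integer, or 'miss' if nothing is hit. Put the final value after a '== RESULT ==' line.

Trace the traversal:
N0 x:[4,40] y:[35/2,75/2] z:[12,61/2] -> hit [35/2,61/2], descend [2, 5, 10, 12]
  N2 x:[4,16] y:[55/2,75/2] z:[13,19] -> miss, prune
  N5 x:[19,39] y:[35/2,28] z:[18,26] -> hit [19,26], descend [4, 9, 11, 19]
    N4 x:[22,28] y:[26,28] z:[18,41/2] -> miss, prune
    N9 x:[33,39] y:[47/2,53/2] z:[25,26] -> miss, prune
    N11 x:[19,22] y:[19,41/2] z:[20,23] -> hit [20,41/2] leaf, test {P4@t=20}
    N19 x:[20,23] y:[35/2,37/2] z:[49/2,51/2] -> miss, prune
  N10 x:[20,29] y:[37/2,29] z:[51/2,61/2] -> hit [51/2,29], descend [6, 17, 18]
    N6 x:[28,29] y:[27,29] z:[27,29] -> hit [28,29] leaf, test {P2@t=28}
    N17 x:[21,23] y:[37/2,21] z:[30,61/2] -> miss, prune
    N18 x:[20,26] y:[25,53/2] z:[51/2,53/2] -> hit [51/2,26] leaf, test {P1@t=51/2}
  N12 x:[14,40] y:[55/2,73/2] z:[12,20] -> miss, prune

order=[0, 2, 5, 4, 9, 11, 19, 10, 6, 17, 18, 12]  |boxes|=12  |leaves|=3  hit=P4

== RESULT ==
4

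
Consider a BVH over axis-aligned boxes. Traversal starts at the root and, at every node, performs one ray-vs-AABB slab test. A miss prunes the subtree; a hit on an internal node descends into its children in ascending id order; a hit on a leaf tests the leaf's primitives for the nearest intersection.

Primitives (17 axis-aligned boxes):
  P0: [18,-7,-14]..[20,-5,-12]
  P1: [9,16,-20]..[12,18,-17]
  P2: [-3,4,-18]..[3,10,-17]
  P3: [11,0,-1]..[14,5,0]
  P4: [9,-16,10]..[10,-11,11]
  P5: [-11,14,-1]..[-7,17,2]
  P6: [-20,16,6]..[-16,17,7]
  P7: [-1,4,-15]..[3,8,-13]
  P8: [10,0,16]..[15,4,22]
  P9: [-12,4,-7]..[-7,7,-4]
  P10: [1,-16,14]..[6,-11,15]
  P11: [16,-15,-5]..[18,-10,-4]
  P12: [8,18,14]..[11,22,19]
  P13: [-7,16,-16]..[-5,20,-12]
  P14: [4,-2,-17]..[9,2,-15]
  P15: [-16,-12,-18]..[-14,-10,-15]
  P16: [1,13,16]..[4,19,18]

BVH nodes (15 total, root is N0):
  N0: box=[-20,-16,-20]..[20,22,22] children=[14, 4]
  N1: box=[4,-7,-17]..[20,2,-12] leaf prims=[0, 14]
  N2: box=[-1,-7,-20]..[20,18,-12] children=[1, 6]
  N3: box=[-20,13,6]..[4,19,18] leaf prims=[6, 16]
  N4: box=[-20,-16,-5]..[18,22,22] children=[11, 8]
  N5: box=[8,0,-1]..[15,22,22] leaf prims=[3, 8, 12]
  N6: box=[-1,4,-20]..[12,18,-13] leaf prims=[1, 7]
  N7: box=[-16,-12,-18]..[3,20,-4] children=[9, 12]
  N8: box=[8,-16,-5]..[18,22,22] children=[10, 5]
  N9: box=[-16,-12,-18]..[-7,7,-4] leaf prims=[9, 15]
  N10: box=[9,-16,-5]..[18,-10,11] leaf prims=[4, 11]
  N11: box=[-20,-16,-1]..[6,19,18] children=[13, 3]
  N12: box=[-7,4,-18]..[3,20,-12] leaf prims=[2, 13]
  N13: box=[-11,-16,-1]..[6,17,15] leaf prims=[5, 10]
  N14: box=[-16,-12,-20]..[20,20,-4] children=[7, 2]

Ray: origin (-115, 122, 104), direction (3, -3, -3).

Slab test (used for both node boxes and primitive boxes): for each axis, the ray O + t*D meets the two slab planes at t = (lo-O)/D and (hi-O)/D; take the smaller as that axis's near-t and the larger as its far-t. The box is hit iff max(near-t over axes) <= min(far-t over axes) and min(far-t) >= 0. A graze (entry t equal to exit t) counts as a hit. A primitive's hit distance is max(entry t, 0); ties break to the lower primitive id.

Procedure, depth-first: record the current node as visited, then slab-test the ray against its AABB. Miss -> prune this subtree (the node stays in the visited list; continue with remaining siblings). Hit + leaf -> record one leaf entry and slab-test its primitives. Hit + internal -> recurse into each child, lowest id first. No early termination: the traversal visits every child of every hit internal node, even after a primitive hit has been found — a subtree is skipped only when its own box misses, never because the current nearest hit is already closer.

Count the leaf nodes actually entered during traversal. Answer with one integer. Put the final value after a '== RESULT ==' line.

Walk:
N0 x:[95/3,45] y:[100/3,46] z:[82/3,124/3] -> hit [100/3,124/3], descend [4, 14]
  N4 x:[95/3,133/3] y:[100/3,46] z:[82/3,109/3] -> hit [100/3,109/3], descend [8, 11]
    N8 x:[41,133/3] y:[100/3,46] z:[82/3,109/3] -> miss, prune
    N11 x:[95/3,121/3] y:[103/3,46] z:[86/3,35] -> hit [103/3,35], descend [3, 13]
      N3 x:[95/3,119/3] y:[103/3,109/3] z:[86/3,98/3] -> miss, prune
      N13 x:[104/3,121/3] y:[35,46] z:[89/3,35] -> hit [35,35] leaf, test {P5@t=35, P10(miss)}
  N14 x:[33,45] y:[34,134/3] z:[36,124/3] -> hit [36,124/3], descend [2, 7]
    N2 x:[38,45] y:[104/3,43] z:[116/3,124/3] -> hit [116/3,124/3], descend [1, 6]
      N1 x:[119/3,45] y:[40,43] z:[116/3,121/3] -> hit [40,121/3] leaf, test {P0(miss), P14@t=40}
      N6 x:[38,127/3] y:[104/3,118/3] z:[39,124/3] -> hit [39,118/3] leaf, test {P1(miss), P7@t=39}
    N7 x:[33,118/3] y:[34,134/3] z:[36,122/3] -> hit [36,118/3], descend [9, 12]
      N9 x:[33,36] y:[115/3,134/3] z:[36,122/3] -> miss, prune
      N12 x:[36,118/3] y:[34,118/3] z:[116/3,122/3] -> hit [116/3,118/3] leaf, test {P2(miss), P13(miss)}

Visited [0, 4, 8, 11, 3, 13, 14, 2, 1, 6, 7, 9, 12]. Tests: 13 box, 4 leaf. Nearest: P5.

== RESULT ==
4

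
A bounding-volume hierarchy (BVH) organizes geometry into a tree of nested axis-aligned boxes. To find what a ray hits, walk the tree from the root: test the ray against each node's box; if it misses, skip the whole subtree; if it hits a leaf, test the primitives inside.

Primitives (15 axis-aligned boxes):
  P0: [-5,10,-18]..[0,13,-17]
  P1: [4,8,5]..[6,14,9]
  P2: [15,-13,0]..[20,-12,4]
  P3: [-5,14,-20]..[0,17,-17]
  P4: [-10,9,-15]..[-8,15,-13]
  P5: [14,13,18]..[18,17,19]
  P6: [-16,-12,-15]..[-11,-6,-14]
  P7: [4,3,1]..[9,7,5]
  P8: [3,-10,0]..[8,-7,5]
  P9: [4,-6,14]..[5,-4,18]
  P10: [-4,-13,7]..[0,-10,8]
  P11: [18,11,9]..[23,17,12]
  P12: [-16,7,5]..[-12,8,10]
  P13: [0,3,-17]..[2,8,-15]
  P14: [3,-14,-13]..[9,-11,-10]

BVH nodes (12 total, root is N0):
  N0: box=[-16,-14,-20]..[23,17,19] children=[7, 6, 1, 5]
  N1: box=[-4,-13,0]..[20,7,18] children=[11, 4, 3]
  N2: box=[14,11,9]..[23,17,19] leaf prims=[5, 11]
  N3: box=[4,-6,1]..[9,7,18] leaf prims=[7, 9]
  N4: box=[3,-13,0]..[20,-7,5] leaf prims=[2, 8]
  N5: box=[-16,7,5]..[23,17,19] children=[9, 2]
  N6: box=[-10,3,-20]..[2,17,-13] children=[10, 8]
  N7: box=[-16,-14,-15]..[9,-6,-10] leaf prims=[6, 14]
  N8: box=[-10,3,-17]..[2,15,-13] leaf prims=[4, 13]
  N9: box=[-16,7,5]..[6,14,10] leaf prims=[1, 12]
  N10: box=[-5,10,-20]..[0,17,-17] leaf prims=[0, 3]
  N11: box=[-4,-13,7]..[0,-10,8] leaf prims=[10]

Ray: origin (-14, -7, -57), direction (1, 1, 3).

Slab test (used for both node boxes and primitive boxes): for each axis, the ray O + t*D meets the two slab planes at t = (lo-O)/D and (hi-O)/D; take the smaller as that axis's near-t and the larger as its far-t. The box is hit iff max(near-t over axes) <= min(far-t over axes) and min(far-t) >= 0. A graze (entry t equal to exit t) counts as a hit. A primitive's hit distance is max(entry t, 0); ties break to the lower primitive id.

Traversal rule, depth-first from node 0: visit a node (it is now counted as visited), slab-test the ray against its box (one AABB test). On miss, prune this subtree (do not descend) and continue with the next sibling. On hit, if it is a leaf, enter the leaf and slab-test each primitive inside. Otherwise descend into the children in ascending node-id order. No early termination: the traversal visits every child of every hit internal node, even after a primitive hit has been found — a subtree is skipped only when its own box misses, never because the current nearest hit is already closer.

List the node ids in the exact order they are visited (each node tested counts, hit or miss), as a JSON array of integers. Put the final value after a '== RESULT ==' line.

Walk:
N0 x:[-2,37] y:[-7,24] z:[37/3,76/3] -> hit [37/3,24], descend [1, 5, 6, 7]
  N1 x:[10,34] y:[-6,14] z:[19,25] -> miss, prune
  N5 x:[-2,37] y:[14,24] z:[62/3,76/3] -> hit [62/3,24], descend [2, 9]
    N2 x:[28,37] y:[18,24] z:[22,76/3] -> miss, prune
    N9 x:[-2,20] y:[14,21] z:[62/3,67/3] -> miss, prune
  N6 x:[4,16] y:[10,24] z:[37/3,44/3] -> hit [37/3,44/3], descend [8, 10]
    N8 x:[4,16] y:[10,22] z:[40/3,44/3] -> hit [40/3,44/3] leaf, test {P4(miss), P13@t=14}
    N10 x:[9,14] y:[17,24] z:[37/3,40/3] -> miss, prune
  N7 x:[-2,23] y:[-7,1] z:[14,47/3] -> miss, prune

order=[0, 1, 5, 2, 9, 6, 8, 10, 7]  |boxes|=9  |leaves|=1  hit=P13

== RESULT ==
[0, 1, 5, 2, 9, 6, 8, 10, 7]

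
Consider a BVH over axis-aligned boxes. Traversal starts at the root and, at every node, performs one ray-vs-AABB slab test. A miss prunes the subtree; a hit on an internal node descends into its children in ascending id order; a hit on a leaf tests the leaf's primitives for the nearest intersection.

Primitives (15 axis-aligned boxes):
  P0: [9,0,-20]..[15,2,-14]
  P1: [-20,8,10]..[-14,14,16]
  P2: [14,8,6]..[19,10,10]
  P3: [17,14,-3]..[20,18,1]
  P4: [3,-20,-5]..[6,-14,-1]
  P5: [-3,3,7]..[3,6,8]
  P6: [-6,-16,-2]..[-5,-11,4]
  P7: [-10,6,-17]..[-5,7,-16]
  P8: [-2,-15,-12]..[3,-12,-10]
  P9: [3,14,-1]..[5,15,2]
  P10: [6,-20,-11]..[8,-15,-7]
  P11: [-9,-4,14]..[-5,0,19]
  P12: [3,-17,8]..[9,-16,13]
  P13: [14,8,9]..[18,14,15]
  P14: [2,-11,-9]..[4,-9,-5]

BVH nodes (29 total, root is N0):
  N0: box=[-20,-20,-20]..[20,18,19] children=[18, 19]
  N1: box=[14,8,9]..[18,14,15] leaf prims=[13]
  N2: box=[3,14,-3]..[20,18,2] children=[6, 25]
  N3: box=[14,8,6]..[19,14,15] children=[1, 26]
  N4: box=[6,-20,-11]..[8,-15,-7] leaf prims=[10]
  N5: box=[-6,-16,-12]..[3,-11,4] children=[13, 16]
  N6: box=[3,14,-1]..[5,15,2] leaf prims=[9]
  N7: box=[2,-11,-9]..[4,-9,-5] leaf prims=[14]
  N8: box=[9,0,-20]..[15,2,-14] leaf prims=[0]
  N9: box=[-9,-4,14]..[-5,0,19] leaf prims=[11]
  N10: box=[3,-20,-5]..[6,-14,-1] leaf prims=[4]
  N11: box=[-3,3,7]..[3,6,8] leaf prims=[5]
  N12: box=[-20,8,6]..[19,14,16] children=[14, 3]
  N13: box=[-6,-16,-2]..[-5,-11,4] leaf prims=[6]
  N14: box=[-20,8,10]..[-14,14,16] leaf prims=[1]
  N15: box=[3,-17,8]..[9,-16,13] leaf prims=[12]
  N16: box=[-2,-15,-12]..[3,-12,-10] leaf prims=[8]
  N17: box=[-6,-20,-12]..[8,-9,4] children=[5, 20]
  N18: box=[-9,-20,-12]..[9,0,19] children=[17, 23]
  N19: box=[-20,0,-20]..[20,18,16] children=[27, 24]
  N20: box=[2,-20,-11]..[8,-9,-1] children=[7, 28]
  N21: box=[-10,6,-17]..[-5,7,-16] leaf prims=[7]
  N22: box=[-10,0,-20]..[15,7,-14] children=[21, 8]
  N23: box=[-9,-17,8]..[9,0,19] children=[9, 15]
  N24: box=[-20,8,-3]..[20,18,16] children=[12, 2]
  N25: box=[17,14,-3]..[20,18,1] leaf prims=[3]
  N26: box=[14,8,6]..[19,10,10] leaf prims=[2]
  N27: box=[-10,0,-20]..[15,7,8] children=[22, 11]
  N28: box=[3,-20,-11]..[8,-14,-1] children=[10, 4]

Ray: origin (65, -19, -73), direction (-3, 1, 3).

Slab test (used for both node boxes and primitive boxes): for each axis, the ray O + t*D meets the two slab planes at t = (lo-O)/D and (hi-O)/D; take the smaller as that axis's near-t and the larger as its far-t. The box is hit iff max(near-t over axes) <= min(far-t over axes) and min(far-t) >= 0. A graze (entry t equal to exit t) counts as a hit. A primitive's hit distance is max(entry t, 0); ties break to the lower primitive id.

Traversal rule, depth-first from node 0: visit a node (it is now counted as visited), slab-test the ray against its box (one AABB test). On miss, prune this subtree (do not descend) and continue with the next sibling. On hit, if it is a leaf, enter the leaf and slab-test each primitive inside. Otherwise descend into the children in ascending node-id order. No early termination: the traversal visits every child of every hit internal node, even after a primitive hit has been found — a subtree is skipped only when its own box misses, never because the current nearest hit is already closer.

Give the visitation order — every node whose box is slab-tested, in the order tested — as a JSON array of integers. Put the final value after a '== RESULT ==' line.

Traverse from the root:
N0 x:[15,85/3] y:[-1,37] z:[53/3,92/3] -> hit [53/3,85/3], descend [18, 19]
  N18 x:[56/3,74/3] y:[-1,19] z:[61/3,92/3] -> miss, prune
  N19 x:[15,85/3] y:[19,37] z:[53/3,89/3] -> hit [19,85/3], descend [24, 27]
    N24 x:[15,85/3] y:[27,37] z:[70/3,89/3] -> hit [27,85/3], descend [2, 12]
      N2 x:[15,62/3] y:[33,37] z:[70/3,25] -> miss, prune
      N12 x:[46/3,85/3] y:[27,33] z:[79/3,89/3] -> hit [27,85/3], descend [3, 14]
        N3 x:[46/3,17] y:[27,33] z:[79/3,88/3] -> miss, prune
        N14 x:[79/3,85/3] y:[27,33] z:[83/3,89/3] -> hit [83/3,85/3] leaf, test {P1@t=83/3}
    N27 x:[50/3,25] y:[19,26] z:[53/3,27] -> hit [19,25], descend [11, 22]
      N11 x:[62/3,68/3] y:[22,25] z:[80/3,27] -> miss, prune
      N22 x:[50/3,25] y:[19,26] z:[53/3,59/3] -> hit [19,59/3], descend [8, 21]
        N8 x:[50/3,56/3] y:[19,21] z:[53/3,59/3] -> miss, prune
        N21 x:[70/3,25] y:[25,26] z:[56/3,19] -> miss, prune

Visited [0, 18, 19, 24, 2, 12, 3, 14, 27, 11, 22, 8, 21]. Tests: 13 box, 1 leaf. Nearest: P1.

== RESULT ==
[0, 18, 19, 24, 2, 12, 3, 14, 27, 11, 22, 8, 21]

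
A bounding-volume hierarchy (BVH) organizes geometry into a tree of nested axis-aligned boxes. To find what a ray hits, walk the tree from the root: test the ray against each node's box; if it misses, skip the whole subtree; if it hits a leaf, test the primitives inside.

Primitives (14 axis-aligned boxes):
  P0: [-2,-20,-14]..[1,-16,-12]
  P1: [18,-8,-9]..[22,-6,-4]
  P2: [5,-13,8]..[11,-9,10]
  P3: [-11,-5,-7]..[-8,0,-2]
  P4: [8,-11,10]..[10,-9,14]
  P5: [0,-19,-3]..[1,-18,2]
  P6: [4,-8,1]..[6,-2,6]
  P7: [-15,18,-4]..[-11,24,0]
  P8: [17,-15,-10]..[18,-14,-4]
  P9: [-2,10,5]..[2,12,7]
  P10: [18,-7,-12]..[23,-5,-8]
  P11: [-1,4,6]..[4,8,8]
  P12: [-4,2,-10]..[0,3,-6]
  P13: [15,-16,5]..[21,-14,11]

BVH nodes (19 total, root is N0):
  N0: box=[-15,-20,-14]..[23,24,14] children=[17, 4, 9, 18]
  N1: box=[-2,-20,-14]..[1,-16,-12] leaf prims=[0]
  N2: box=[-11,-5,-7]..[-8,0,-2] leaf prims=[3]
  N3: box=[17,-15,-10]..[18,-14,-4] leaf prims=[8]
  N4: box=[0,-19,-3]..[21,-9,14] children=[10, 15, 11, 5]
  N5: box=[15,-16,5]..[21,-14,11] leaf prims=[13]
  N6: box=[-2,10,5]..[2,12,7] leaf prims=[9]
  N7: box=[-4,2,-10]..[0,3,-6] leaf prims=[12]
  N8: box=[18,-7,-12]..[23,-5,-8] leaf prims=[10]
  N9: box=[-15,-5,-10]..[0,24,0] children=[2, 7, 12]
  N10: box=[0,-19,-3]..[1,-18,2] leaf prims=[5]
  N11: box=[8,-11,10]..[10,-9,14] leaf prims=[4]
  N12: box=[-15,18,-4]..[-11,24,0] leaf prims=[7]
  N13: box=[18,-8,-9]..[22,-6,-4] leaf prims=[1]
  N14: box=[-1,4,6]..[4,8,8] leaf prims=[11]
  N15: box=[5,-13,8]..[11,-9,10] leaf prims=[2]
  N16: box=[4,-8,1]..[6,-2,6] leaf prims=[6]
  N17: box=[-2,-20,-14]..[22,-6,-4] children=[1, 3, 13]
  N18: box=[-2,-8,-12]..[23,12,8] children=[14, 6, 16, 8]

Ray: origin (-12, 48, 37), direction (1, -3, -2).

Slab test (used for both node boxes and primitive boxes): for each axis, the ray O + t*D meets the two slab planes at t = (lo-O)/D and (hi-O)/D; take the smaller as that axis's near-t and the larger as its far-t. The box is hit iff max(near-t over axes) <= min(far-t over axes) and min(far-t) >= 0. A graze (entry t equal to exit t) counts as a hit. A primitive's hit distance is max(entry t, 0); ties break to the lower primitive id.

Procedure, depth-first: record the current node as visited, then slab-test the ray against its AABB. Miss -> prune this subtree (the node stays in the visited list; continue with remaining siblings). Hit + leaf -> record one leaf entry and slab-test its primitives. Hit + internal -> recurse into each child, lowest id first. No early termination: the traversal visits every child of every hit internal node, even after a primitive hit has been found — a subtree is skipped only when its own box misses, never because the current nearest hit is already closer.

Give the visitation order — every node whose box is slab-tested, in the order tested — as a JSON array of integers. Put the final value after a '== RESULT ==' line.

Walk:
N0 x:[-3,35] y:[8,68/3] z:[23/2,51/2] -> hit [23/2,68/3], descend [4, 9, 17, 18]
  N4 x:[12,33] y:[19,67/3] z:[23/2,20] -> hit [19,20], descend [5, 10, 11, 15]
    N5 x:[27,33] y:[62/3,64/3] z:[13,16] -> miss, prune
    N10 x:[12,13] y:[22,67/3] z:[35/2,20] -> miss, prune
    N11 x:[20,22] y:[19,59/3] z:[23/2,27/2] -> miss, prune
    N15 x:[17,23] y:[19,61/3] z:[27/2,29/2] -> miss, prune
  N9 x:[-3,12] y:[8,53/3] z:[37/2,47/2] -> miss, prune
  N17 x:[10,34] y:[18,68/3] z:[41/2,51/2] -> hit [41/2,68/3], descend [1, 3, 13]
    N1 x:[10,13] y:[64/3,68/3] z:[49/2,51/2] -> miss, prune
    N3 x:[29,30] y:[62/3,21] z:[41/2,47/2] -> miss, prune
    N13 x:[30,34] y:[18,56/3] z:[41/2,23] -> miss, prune
  N18 x:[10,35] y:[12,56/3] z:[29/2,49/2] -> hit [29/2,56/3], descend [6, 8, 14, 16]
    N6 x:[10,14] y:[12,38/3] z:[15,16] -> miss, prune
    N8 x:[30,35] y:[53/3,55/3] z:[45/2,49/2] -> miss, prune
    N14 x:[11,16] y:[40/3,44/3] z:[29/2,31/2] -> hit [29/2,44/3] leaf, test {P11@t=29/2}
    N16 x:[16,18] y:[50/3,56/3] z:[31/2,18] -> hit [50/3,18] leaf, test {P6@t=50/3}

Summary -> nodes [0, 4, 5, 10, 11, 15, 9, 17, 1, 3, 13, 18, 6, 8, 14, 16]; box-tests=16; leaf-entries=2; first=P11

== RESULT ==
[0, 4, 5, 10, 11, 15, 9, 17, 1, 3, 13, 18, 6, 8, 14, 16]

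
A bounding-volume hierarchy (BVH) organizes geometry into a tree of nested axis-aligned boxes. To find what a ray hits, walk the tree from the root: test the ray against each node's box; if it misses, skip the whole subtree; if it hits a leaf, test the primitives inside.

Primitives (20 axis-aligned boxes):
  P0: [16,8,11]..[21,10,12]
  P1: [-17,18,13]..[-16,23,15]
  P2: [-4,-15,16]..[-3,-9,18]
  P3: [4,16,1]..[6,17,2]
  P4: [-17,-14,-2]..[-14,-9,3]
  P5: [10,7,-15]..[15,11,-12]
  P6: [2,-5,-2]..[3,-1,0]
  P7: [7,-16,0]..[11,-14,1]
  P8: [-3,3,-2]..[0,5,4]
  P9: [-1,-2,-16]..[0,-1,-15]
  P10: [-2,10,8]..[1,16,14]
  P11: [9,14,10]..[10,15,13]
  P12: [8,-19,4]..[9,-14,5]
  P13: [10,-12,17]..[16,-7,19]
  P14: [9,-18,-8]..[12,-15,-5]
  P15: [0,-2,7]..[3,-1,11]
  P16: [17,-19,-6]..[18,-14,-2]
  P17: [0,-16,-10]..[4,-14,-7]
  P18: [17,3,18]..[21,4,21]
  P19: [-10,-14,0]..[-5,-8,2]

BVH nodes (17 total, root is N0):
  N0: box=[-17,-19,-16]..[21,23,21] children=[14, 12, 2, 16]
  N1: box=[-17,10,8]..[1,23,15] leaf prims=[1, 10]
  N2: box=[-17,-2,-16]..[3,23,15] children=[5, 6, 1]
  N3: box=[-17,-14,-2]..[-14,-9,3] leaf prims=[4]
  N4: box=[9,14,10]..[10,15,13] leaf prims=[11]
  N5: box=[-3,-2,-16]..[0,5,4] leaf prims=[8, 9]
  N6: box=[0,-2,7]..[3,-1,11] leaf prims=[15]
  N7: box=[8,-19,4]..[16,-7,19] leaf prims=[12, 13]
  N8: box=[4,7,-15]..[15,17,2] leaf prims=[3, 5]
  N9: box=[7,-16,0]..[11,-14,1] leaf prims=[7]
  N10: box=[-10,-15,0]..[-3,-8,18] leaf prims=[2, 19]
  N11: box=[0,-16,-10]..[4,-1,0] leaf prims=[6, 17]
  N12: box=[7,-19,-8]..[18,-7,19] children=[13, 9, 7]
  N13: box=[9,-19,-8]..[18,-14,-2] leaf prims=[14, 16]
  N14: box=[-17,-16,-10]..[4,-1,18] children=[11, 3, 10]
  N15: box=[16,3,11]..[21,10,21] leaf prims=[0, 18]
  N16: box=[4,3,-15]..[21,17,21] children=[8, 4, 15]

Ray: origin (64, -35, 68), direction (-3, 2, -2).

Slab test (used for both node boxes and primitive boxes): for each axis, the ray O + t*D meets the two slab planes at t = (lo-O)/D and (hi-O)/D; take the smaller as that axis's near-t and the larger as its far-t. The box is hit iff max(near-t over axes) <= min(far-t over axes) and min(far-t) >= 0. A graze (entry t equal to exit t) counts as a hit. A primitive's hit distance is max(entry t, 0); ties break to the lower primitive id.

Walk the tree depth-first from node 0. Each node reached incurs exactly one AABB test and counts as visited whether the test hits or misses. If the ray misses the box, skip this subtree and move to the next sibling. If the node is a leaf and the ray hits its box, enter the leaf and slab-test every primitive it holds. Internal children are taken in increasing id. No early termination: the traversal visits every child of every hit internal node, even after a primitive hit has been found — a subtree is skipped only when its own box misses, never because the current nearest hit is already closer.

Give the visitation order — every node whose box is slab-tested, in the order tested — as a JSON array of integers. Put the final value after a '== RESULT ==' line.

Trace the traversal:
N0 x:[43/3,27] y:[8,29] z:[47/2,42] -> hit [47/2,27], descend [2, 12, 14, 16]
  N2 x:[61/3,27] y:[33/2,29] z:[53/2,42] -> hit [53/2,27], descend [1, 5, 6]
    N1 x:[21,27] y:[45/2,29] z:[53/2,30] -> hit [53/2,27] leaf, test {P1@t=80/3, P10(miss)}
    N5 x:[64/3,67/3] y:[33/2,20] z:[32,42] -> miss, prune
    N6 x:[61/3,64/3] y:[33/2,17] z:[57/2,61/2] -> miss, prune
  N12 x:[46/3,19] y:[8,14] z:[49/2,38] -> miss, prune
  N14 x:[20,27] y:[19/2,17] z:[25,39] -> miss, prune
  N16 x:[43/3,20] y:[19,26] z:[47/2,83/2] -> miss, prune

Summary -> nodes [0, 2, 1, 5, 6, 12, 14, 16]; box-tests=8; leaf-entries=1; first=P1

== RESULT ==
[0, 2, 1, 5, 6, 12, 14, 16]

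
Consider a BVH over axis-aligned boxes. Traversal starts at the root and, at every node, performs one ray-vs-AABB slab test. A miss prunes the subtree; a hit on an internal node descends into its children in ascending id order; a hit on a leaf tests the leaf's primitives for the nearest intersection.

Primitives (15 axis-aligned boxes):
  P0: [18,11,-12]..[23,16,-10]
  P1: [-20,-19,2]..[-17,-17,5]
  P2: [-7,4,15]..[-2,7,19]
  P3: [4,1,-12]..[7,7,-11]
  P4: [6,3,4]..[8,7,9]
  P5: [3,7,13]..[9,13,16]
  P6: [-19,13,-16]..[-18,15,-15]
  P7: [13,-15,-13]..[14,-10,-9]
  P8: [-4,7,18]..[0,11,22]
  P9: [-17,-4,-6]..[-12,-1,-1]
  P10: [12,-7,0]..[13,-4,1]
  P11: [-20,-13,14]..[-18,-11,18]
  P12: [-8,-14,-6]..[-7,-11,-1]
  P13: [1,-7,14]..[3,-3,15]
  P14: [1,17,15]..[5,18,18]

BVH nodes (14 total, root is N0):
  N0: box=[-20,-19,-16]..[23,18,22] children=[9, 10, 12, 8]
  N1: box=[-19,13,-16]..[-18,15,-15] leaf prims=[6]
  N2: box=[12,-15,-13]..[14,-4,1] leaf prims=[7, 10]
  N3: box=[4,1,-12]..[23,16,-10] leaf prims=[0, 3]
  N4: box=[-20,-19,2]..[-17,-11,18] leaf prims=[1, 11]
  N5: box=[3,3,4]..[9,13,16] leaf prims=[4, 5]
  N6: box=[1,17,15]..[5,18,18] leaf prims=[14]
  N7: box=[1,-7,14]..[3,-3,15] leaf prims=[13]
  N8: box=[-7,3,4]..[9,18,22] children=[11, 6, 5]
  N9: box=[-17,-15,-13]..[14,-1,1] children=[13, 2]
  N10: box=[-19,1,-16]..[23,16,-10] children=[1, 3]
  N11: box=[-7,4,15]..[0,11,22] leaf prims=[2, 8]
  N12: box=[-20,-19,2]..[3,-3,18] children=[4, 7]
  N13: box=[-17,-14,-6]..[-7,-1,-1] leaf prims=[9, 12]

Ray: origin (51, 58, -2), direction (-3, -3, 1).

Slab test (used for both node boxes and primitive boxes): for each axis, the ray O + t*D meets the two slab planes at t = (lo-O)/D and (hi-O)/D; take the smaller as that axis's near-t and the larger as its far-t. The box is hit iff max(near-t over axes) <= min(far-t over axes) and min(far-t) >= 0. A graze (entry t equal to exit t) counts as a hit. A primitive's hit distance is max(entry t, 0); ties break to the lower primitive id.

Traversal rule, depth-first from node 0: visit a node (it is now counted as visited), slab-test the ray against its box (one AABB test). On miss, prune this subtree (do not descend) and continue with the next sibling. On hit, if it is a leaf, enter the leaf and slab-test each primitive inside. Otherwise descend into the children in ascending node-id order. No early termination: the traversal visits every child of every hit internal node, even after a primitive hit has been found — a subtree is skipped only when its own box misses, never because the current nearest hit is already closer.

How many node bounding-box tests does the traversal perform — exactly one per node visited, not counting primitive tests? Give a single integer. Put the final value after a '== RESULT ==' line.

Traverse from the root:
N0 x:[28/3,71/3] y:[40/3,77/3] z:[-14,24] -> hit [40/3,71/3], descend [8, 9, 10, 12]
  N8 x:[14,58/3] y:[40/3,55/3] z:[6,24] -> hit [14,55/3], descend [5, 6, 11]
    N5 x:[14,16] y:[15,55/3] z:[6,18] -> hit [15,16] leaf, test {P4(miss), P5@t=15}
    N6 x:[46/3,50/3] y:[40/3,41/3] z:[17,20] -> miss, prune
    N11 x:[17,58/3] y:[47/3,18] z:[17,24] -> hit [17,18] leaf, test {P2@t=53/3, P8(miss)}
  N9 x:[37/3,68/3] y:[59/3,73/3] z:[-11,3] -> miss, prune
  N10 x:[28/3,70/3] y:[14,19] z:[-14,-8] -> miss, prune
  N12 x:[16,71/3] y:[61/3,77/3] z:[4,20] -> miss, prune

order=[0, 8, 5, 6, 11, 9, 10, 12]  |boxes|=8  |leaves|=2  hit=P5

== RESULT ==
8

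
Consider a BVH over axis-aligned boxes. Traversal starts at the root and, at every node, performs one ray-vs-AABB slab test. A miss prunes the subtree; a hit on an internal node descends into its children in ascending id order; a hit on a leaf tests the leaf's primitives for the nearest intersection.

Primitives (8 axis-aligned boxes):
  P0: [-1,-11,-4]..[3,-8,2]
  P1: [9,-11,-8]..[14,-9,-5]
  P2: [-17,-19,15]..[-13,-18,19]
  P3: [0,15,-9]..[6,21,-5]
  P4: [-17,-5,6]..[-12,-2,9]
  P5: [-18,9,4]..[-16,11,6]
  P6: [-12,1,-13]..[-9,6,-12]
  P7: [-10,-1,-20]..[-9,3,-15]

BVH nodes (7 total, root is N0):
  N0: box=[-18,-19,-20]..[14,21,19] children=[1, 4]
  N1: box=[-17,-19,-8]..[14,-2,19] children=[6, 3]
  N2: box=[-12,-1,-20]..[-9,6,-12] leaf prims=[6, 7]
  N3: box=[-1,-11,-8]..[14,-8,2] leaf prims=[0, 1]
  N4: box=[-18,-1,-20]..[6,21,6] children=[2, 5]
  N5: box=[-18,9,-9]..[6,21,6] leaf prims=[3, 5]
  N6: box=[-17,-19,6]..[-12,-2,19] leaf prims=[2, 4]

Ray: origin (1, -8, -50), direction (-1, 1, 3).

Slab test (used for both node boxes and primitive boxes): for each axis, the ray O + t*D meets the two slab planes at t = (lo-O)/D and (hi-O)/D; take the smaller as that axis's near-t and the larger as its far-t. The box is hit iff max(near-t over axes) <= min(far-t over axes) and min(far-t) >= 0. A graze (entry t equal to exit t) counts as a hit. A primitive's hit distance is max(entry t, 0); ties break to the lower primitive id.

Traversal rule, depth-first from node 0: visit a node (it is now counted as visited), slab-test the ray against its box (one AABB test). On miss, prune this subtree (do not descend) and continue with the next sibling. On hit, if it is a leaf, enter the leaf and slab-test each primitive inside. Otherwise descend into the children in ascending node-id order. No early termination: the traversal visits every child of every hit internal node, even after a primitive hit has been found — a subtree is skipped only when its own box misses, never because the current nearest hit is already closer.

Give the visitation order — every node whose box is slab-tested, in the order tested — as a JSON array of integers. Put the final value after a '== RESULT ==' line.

Trace the traversal:
N0 x:[-13,19] y:[-11,29] z:[10,23] -> hit [10,19], descend [1, 4]
  N1 x:[-13,18] y:[-11,6] z:[14,23] -> miss, prune
  N4 x:[-5,19] y:[7,29] z:[10,56/3] -> hit [10,56/3], descend [2, 5]
    N2 x:[10,13] y:[7,14] z:[10,38/3] -> hit [10,38/3] leaf, test {P6@t=37/3, P7@t=10}
    N5 x:[-5,19] y:[17,29] z:[41/3,56/3] -> hit [17,56/3] leaf, test {P3(miss), P5@t=18}

order=[0, 1, 4, 2, 5]  |boxes|=5  |leaves|=2  hit=P7

== RESULT ==
[0, 1, 4, 2, 5]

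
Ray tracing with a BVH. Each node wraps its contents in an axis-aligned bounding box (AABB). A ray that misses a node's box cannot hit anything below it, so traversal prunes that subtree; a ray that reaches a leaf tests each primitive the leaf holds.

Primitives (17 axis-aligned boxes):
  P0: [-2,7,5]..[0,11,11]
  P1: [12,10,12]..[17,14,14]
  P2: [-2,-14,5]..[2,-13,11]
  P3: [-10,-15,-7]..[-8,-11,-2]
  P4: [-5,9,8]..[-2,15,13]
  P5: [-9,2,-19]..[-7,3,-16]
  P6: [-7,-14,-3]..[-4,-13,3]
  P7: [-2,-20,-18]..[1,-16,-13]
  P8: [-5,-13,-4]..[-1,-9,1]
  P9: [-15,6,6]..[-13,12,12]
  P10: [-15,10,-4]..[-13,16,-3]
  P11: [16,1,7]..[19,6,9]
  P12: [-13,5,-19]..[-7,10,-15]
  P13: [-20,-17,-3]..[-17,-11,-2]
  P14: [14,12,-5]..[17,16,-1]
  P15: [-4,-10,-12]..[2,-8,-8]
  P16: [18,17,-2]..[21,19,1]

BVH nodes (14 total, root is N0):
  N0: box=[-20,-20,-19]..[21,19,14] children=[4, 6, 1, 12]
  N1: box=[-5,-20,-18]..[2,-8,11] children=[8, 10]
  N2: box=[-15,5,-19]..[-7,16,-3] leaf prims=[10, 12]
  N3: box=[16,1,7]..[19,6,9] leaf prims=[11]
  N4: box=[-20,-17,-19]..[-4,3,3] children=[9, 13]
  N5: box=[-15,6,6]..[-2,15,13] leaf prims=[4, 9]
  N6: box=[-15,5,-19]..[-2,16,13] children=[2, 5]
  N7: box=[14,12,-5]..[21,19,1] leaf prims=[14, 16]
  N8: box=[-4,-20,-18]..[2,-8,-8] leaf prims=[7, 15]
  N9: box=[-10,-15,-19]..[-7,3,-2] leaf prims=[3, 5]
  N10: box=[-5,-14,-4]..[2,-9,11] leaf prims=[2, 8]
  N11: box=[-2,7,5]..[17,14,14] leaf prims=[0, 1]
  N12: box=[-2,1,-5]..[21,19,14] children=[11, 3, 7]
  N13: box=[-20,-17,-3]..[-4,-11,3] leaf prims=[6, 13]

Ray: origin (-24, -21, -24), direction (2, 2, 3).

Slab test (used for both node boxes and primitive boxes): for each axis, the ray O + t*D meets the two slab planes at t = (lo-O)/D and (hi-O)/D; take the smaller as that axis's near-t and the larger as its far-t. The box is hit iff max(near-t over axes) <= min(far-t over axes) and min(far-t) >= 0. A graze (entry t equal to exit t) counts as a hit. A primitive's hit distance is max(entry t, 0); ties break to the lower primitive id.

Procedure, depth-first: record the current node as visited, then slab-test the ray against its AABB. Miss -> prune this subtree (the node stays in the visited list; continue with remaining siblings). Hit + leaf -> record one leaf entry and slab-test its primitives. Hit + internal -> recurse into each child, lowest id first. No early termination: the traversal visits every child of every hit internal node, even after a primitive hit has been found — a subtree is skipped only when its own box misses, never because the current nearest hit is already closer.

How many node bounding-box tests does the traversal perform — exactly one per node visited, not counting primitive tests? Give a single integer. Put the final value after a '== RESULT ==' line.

Trace the traversal:
N0 x:[2,45/2] y:[1/2,20] z:[5/3,38/3] -> hit [2,38/3], descend [1, 4, 6, 12]
  N1 x:[19/2,13] y:[1/2,13/2] z:[2,35/3] -> miss, prune
  N4 x:[2,10] y:[2,12] z:[5/3,9] -> hit [2,9], descend [9, 13]
    N9 x:[7,17/2] y:[3,12] z:[5/3,22/3] -> hit [7,22/3] leaf, test {P3(miss), P5(miss)}
    N13 x:[2,10] y:[2,5] z:[7,9] -> miss, prune
  N6 x:[9/2,11] y:[13,37/2] z:[5/3,37/3] -> miss, prune
  N12 x:[11,45/2] y:[11,20] z:[19/3,38/3] -> hit [11,38/3], descend [3, 7, 11]
    N3 x:[20,43/2] y:[11,27/2] z:[31/3,11] -> miss, prune
    N7 x:[19,45/2] y:[33/2,20] z:[19/3,25/3] -> miss, prune
    N11 x:[11,41/2] y:[14,35/2] z:[29/3,38/3] -> miss, prune

Visited [0, 1, 4, 9, 13, 6, 12, 3, 7, 11]. Tests: 10 box, 1 leaf. Nearest: miss.

== RESULT ==
10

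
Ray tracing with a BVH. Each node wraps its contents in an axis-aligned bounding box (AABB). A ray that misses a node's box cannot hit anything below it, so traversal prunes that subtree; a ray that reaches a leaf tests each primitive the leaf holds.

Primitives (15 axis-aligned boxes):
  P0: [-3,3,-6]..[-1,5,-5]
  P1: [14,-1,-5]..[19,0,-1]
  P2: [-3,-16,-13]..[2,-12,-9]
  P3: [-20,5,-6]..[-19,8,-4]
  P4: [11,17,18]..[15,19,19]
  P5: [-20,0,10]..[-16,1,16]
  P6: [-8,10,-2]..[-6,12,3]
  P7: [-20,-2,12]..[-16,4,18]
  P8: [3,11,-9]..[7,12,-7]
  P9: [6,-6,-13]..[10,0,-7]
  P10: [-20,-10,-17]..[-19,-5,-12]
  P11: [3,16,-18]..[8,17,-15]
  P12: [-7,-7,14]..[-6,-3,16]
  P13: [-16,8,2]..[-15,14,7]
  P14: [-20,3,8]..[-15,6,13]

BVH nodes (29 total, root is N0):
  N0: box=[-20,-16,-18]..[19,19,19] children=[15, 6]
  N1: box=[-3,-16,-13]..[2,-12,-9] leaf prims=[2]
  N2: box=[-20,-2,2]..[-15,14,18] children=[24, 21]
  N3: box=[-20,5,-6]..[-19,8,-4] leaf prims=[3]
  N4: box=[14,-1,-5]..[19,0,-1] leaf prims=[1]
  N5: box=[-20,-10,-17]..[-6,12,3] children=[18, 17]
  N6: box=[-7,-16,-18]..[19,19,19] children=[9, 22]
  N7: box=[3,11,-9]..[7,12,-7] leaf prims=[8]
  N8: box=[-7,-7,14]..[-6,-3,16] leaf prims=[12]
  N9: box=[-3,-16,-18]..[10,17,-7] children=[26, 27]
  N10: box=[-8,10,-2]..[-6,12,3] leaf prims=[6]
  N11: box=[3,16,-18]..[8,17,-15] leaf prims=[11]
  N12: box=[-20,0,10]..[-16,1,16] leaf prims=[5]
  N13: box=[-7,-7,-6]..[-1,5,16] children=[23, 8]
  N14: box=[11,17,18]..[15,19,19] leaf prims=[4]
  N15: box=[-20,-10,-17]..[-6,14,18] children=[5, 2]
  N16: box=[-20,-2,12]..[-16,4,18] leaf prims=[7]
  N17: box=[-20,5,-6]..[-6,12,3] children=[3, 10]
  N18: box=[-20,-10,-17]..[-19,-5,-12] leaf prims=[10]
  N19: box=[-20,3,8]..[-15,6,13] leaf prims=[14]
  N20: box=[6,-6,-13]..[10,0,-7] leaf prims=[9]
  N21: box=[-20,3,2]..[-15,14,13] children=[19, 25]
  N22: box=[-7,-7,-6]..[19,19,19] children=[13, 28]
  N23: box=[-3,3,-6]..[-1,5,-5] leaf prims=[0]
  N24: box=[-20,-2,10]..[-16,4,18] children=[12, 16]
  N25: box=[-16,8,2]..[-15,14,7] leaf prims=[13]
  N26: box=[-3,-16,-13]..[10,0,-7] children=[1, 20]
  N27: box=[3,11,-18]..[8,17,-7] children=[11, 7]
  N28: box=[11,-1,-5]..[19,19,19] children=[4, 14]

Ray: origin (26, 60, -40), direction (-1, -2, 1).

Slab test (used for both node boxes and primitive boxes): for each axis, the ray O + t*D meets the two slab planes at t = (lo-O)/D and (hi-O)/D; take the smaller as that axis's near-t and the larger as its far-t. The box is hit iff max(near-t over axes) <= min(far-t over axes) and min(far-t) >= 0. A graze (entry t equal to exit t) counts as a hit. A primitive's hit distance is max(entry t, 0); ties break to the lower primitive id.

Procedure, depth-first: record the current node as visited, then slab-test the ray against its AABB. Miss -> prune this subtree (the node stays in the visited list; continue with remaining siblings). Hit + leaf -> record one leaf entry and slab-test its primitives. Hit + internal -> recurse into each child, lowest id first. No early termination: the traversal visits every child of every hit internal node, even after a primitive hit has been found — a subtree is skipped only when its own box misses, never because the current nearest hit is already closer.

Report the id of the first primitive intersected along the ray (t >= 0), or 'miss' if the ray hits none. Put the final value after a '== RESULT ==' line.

Walk:
N0 x:[7,46] y:[41/2,38] z:[22,59] -> hit [22,38], descend [6, 15]
  N6 x:[7,33] y:[41/2,38] z:[22,59] -> hit [22,33], descend [9, 22]
    N9 x:[16,29] y:[43/2,38] z:[22,33] -> hit [22,29], descend [26, 27]
      N26 x:[16,29] y:[30,38] z:[27,33] -> miss, prune
      N27 x:[18,23] y:[43/2,49/2] z:[22,33] -> hit [22,23], descend [7, 11]
        N7 x:[19,23] y:[24,49/2] z:[31,33] -> miss, prune
        N11 x:[18,23] y:[43/2,22] z:[22,25] -> hit [22,22] leaf, test {P11@t=22}
    N22 x:[7,33] y:[41/2,67/2] z:[34,59] -> miss, prune
  N15 x:[32,46] y:[23,35] z:[23,58] -> hit [32,35], descend [2, 5]
    N2 x:[41,46] y:[23,31] z:[42,58] -> miss, prune
    N5 x:[32,46] y:[24,35] z:[23,43] -> hit [32,35], descend [17, 18]
      N17 x:[32,46] y:[24,55/2] z:[34,43] -> miss, prune
      N18 x:[45,46] y:[65/2,35] z:[23,28] -> miss, prune

Visited [0, 6, 9, 26, 27, 7, 11, 22, 15, 2, 5, 17, 18]. Tests: 13 box, 1 leaf. Nearest: P11.

== RESULT ==
11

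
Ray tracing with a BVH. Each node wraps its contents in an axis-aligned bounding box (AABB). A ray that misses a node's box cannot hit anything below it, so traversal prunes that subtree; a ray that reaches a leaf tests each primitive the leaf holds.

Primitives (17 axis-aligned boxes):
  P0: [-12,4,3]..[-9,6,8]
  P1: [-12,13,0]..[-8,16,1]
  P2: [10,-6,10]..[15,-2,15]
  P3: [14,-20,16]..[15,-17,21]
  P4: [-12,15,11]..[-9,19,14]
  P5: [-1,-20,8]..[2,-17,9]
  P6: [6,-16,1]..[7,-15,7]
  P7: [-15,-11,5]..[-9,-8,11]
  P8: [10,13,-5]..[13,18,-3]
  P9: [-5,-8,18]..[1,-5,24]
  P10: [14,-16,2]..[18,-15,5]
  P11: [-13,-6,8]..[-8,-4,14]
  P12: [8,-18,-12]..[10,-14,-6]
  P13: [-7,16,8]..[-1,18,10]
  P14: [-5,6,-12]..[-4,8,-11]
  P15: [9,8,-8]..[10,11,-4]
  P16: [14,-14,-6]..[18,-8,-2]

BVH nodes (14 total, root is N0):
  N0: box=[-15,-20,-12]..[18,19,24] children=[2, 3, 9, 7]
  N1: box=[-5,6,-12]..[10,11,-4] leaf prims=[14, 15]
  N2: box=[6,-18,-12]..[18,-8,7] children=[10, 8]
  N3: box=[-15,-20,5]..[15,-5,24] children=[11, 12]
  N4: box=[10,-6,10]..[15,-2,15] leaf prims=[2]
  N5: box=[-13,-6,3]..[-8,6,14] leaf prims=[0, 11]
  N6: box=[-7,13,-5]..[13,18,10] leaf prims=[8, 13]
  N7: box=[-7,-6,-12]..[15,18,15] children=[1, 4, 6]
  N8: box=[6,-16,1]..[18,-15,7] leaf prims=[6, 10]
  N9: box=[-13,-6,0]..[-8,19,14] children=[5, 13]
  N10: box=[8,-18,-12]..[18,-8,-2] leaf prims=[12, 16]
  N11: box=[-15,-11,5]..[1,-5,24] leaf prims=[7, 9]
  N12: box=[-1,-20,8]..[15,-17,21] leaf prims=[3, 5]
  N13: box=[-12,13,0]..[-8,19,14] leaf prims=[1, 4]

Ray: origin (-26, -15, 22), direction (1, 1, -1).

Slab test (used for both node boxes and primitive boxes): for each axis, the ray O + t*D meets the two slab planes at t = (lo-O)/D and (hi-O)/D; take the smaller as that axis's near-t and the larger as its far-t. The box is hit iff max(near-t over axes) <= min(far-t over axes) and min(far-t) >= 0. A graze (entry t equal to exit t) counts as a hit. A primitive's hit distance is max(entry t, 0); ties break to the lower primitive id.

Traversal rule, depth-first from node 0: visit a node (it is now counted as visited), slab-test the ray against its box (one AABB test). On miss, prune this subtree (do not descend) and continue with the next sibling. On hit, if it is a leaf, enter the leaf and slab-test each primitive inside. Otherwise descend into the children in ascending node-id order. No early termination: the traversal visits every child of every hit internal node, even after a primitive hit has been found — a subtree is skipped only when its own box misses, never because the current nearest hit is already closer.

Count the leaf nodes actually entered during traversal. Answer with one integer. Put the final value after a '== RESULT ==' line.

Walk:
N0 x:[11,44] y:[-5,34] z:[-2,34] -> hit [11,34], descend [2, 3, 7, 9]
  N2 x:[32,44] y:[-3,7] z:[15,34] -> miss, prune
  N3 x:[11,41] y:[-5,10] z:[-2,17] -> miss, prune
  N7 x:[19,41] y:[9,33] z:[7,34] -> hit [19,33], descend [1, 4, 6]
    N1 x:[21,36] y:[21,26] z:[26,34] -> hit [26,26] leaf, test {P14(miss), P15(miss)}
    N4 x:[36,41] y:[9,13] z:[7,12] -> miss, prune
    N6 x:[19,39] y:[28,33] z:[12,27] -> miss, prune
  N9 x:[13,18] y:[9,34] z:[8,22] -> hit [13,18], descend [5, 13]
    N5 x:[13,18] y:[9,21] z:[8,19] -> hit [13,18] leaf, test {P0(miss), P11(miss)}
    N13 x:[14,18] y:[28,34] z:[8,22] -> miss, prune

10 AABB tests over nodes [0, 2, 3, 7, 1, 4, 6, 9, 5, 13]; 2 leaves entered; closest miss.

== RESULT ==
2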